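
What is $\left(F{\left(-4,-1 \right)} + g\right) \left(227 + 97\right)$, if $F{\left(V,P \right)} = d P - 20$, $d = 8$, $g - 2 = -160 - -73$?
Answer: $-36612$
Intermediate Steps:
$g = -85$ ($g = 2 - 87 = -85$)
$F{\left(V,P \right)} = -20 + 8 P$ ($F{\left(V,P \right)} = 8 P - 20 = -20 + 8 P$)
$\left(F{\left(-4,-1 \right)} + g\right) \left(227 + 97\right) = \left(\left(-20 + 8 \left(-1\right)\right) - 85\right) \left(227 + 97\right) = \left(\left(-20 - 8\right) - 85\right) 324 = \left(-28 - 85\right) 324 = \left(-113\right) 324 = -36612$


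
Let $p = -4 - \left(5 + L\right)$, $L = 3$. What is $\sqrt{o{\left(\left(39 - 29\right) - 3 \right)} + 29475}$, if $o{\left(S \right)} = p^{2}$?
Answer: $3 \sqrt{3291} \approx 172.1$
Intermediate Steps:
$p = -12$ ($p = -4 - 8 = -12$)
$o{\left(S \right)} = 144$ ($o{\left(S \right)} = \left(-12\right)^{2} = 144$)
$\sqrt{o{\left(\left(39 - 29\right) - 3 \right)} + 29475} = \sqrt{144 + 29475} = \sqrt{29619} = 3 \sqrt{3291}$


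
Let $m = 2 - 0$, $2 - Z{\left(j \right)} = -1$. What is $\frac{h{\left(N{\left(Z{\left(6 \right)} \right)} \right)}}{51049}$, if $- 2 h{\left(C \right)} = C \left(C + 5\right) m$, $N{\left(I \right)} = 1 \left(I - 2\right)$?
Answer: $- \frac{6}{51049} \approx -0.00011753$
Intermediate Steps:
$Z{\left(j \right)} = 3$ ($Z{\left(j \right)} = 2 - -1 = 2 + 1 = 3$)
$N{\left(I \right)} = -2 + I$ ($N{\left(I \right)} = 1 \left(-2 + I\right) = -2 + I$)
$m = 2$ ($m = 2 + 0 = 2$)
$h{\left(C \right)} = - C \left(5 + C\right)$ ($h{\left(C \right)} = - \frac{C \left(C + 5\right) 2}{2} = - \frac{C \left(5 + C\right) 2}{2} = - \frac{2 C \left(5 + C\right)}{2} = - C \left(5 + C\right)$)
$\frac{h{\left(N{\left(Z{\left(6 \right)} \right)} \right)}}{51049} = \frac{\left(-1\right) \left(-2 + 3\right) \left(5 + \left(-2 + 3\right)\right)}{51049} = \left(-1\right) 1 \left(5 + 1\right) \frac{1}{51049} = \left(-1\right) 1 \cdot 6 \cdot \frac{1}{51049} = \left(-6\right) \frac{1}{51049} = - \frac{6}{51049}$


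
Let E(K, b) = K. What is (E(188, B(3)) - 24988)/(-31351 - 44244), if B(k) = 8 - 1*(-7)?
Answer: 4960/15119 ≈ 0.32806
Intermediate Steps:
B(k) = 15 (B(k) = 8 + 7 = 15)
(E(188, B(3)) - 24988)/(-31351 - 44244) = (188 - 24988)/(-31351 - 44244) = -24800/(-75595) = -24800*(-1/75595) = 4960/15119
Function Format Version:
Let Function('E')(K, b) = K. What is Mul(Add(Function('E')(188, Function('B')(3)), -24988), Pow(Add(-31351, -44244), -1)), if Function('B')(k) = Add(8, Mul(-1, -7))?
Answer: Rational(4960, 15119) ≈ 0.32806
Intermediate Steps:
Function('B')(k) = 15 (Function('B')(k) = Add(8, 7) = 15)
Mul(Add(Function('E')(188, Function('B')(3)), -24988), Pow(Add(-31351, -44244), -1)) = Mul(Add(188, -24988), Pow(Add(-31351, -44244), -1)) = Mul(-24800, Pow(-75595, -1)) = Mul(-24800, Rational(-1, 75595)) = Rational(4960, 15119)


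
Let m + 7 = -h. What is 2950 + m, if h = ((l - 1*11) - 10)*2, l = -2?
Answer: 2989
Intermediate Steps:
h = -46 (h = ((-2 - 1*11) - 10)*2 = ((-2 - 11) - 10)*2 = (-13 - 10)*2 = -23*2 = -46)
m = 39 (m = -7 - 1*(-46) = -7 + 46 = 39)
2950 + m = 2950 + 39 = 2989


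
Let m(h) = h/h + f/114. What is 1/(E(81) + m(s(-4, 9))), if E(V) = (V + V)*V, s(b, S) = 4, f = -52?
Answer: 57/747985 ≈ 7.6205e-5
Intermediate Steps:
E(V) = 2*V² (E(V) = (2*V)*V = 2*V²)
m(h) = 31/57 (m(h) = h/h - 52/114 = 1 - 52*1/114 = 1 - 26/57 = 31/57)
1/(E(81) + m(s(-4, 9))) = 1/(2*81² + 31/57) = 1/(2*6561 + 31/57) = 1/(13122 + 31/57) = 1/(747985/57) = 57/747985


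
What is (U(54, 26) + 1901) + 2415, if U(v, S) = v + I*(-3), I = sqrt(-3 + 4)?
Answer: 4367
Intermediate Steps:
I = 1 (I = sqrt(1) = 1)
U(v, S) = -3 + v (U(v, S) = v + 1*(-3) = v - 3 = -3 + v)
(U(54, 26) + 1901) + 2415 = ((-3 + 54) + 1901) + 2415 = (51 + 1901) + 2415 = 1952 + 2415 = 4367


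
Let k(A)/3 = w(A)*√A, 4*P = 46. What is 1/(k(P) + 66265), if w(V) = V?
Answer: 530120/35128292297 - 138*√46/35128292297 ≈ 1.5064e-5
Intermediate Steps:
P = 23/2 (P = (¼)*46 = 23/2 ≈ 11.500)
k(A) = 3*A^(3/2) (k(A) = 3*(A*√A) = 3*A^(3/2))
1/(k(P) + 66265) = 1/(3*(23/2)^(3/2) + 66265) = 1/(3*(23*√46/4) + 66265) = 1/(69*√46/4 + 66265) = 1/(66265 + 69*√46/4)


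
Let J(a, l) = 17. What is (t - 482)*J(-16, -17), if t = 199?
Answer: -4811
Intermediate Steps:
(t - 482)*J(-16, -17) = (199 - 482)*17 = -283*17 = -4811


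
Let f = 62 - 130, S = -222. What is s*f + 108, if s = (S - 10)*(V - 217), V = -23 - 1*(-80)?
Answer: -2524052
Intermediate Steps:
f = -68
V = 57 (V = -23 + 80 = 57)
s = 37120 (s = (-222 - 10)*(57 - 217) = -232*(-160) = 37120)
s*f + 108 = 37120*(-68) + 108 = -2524160 + 108 = -2524052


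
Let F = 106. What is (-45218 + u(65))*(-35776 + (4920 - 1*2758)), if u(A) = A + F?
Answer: 1514209858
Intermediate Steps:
u(A) = 106 + A (u(A) = A + 106 = 106 + A)
(-45218 + u(65))*(-35776 + (4920 - 1*2758)) = (-45218 + (106 + 65))*(-35776 + (4920 - 1*2758)) = (-45218 + 171)*(-35776 + (4920 - 2758)) = -45047*(-35776 + 2162) = -45047*(-33614) = 1514209858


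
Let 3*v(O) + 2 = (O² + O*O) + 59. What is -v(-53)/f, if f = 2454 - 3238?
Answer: 5675/2352 ≈ 2.4128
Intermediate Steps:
v(O) = 19 + 2*O²/3 (v(O) = -⅔ + ((O² + O*O) + 59)/3 = -⅔ + ((O² + O²) + 59)/3 = -⅔ + (2*O² + 59)/3 = -⅔ + (59 + 2*O²)/3 = -⅔ + (59/3 + 2*O²/3) = 19 + 2*O²/3)
f = -784
-v(-53)/f = -(19 + (⅔)*(-53)²)/(-784) = -(19 + (⅔)*2809)*(-1)/784 = -(19 + 5618/3)*(-1)/784 = -5675*(-1)/(3*784) = -1*(-5675/2352) = 5675/2352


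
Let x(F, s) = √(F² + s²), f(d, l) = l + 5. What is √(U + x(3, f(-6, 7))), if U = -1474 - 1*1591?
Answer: √(-3065 + 3*√17) ≈ 55.251*I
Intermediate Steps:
U = -3065 (U = -1474 - 1591 = -3065)
f(d, l) = 5 + l
√(U + x(3, f(-6, 7))) = √(-3065 + √(3² + (5 + 7)²)) = √(-3065 + √(9 + 12²)) = √(-3065 + √(9 + 144)) = √(-3065 + √153) = √(-3065 + 3*√17)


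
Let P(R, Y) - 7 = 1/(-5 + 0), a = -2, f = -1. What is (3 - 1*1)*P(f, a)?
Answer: 68/5 ≈ 13.600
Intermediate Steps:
P(R, Y) = 34/5 (P(R, Y) = 7 + 1/(-5 + 0) = 7 + 1/(-5) = 7 - 1/5 = 34/5)
(3 - 1*1)*P(f, a) = (3 - 1*1)*(34/5) = (3 - 1)*(34/5) = 2*(34/5) = 68/5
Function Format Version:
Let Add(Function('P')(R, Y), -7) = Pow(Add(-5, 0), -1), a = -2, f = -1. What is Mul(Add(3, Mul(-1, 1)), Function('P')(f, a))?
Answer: Rational(68, 5) ≈ 13.600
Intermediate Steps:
Function('P')(R, Y) = Rational(34, 5) (Function('P')(R, Y) = Add(7, Pow(Add(-5, 0), -1)) = Add(7, Pow(-5, -1)) = Add(7, Rational(-1, 5)) = Rational(34, 5))
Mul(Add(3, Mul(-1, 1)), Function('P')(f, a)) = Mul(Add(3, Mul(-1, 1)), Rational(34, 5)) = Mul(Add(3, -1), Rational(34, 5)) = Mul(2, Rational(34, 5)) = Rational(68, 5)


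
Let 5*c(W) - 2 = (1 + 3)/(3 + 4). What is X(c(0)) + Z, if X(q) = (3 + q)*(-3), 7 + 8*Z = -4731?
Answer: -84391/140 ≈ -602.79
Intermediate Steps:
Z = -2369/4 (Z = -7/8 + (1/8)*(-4731) = -7/8 - 4731/8 = -2369/4 ≈ -592.25)
c(W) = 18/35 (c(W) = 2/5 + ((1 + 3)/(3 + 4))/5 = 2/5 + (4/7)/5 = 2/5 + (4*(1/7))/5 = 2/5 + (1/5)*(4/7) = 2/5 + 4/35 = 18/35)
X(q) = -9 - 3*q
X(c(0)) + Z = (-9 - 3*18/35) - 2369/4 = (-9 - 54/35) - 2369/4 = -369/35 - 2369/4 = -84391/140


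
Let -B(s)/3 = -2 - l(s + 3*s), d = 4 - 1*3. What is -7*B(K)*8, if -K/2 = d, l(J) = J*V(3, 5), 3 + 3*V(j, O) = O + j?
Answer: 1904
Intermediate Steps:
V(j, O) = -1 + O/3 + j/3 (V(j, O) = -1 + (O + j)/3 = -1 + (O/3 + j/3) = -1 + O/3 + j/3)
d = 1 (d = 4 - 3 = 1)
l(J) = 5*J/3 (l(J) = J*(-1 + (⅓)*5 + (⅓)*3) = J*(-1 + 5/3 + 1) = J*(5/3) = 5*J/3)
K = -2 (K = -2*1 = -2)
B(s) = 6 + 20*s (B(s) = -3*(-2 - 5*(s + 3*s)/3) = -3*(-2 - 5*4*s/3) = -3*(-2 - 20*s/3) = 6 + 20*s)
-7*B(K)*8 = -7*(6 + 20*(-2))*8 = -7*(6 - 40)*8 = -7*(-34)*8 = 238*8 = 1904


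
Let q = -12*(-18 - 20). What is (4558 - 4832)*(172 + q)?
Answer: -172072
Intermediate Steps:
q = 456 (q = -12*(-38) = 456)
(4558 - 4832)*(172 + q) = (4558 - 4832)*(172 + 456) = -274*628 = -172072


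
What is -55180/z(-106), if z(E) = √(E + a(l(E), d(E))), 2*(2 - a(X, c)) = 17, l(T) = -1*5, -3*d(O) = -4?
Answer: 11036*I*√2/3 ≈ 5202.4*I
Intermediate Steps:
d(O) = 4/3 (d(O) = -⅓*(-4) = 4/3)
l(T) = -5
a(X, c) = -13/2 (a(X, c) = 2 - ½*17 = 2 - 17/2 = -13/2)
z(E) = √(-13/2 + E) (z(E) = √(E - 13/2) = √(-13/2 + E))
-55180/z(-106) = -55180*2/√(-26 + 4*(-106)) = -55180*2/√(-26 - 424) = -55180*(-I*√2/15) = -(-11036)*I*√2/3 = 11036*I*√2/3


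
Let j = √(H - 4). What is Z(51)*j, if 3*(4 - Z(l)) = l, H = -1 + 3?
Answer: -13*I*√2 ≈ -18.385*I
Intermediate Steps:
H = 2
Z(l) = 4 - l/3
j = I*√2 (j = √(2 - 4) = √(-2) = I*√2 ≈ 1.4142*I)
Z(51)*j = (4 - ⅓*51)*(I*√2) = (4 - 17)*(I*√2) = -13*I*√2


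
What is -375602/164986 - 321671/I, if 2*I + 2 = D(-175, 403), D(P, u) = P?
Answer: 53037970829/14601261 ≈ 3632.4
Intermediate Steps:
I = -177/2 (I = -1 + (½)*(-175) = -1 - 175/2 = -177/2 ≈ -88.500)
-375602/164986 - 321671/I = -375602/164986 - 321671/(-177/2) = -375602*1/164986 - 321671*(-2/177) = -187801/82493 + 643342/177 = 53037970829/14601261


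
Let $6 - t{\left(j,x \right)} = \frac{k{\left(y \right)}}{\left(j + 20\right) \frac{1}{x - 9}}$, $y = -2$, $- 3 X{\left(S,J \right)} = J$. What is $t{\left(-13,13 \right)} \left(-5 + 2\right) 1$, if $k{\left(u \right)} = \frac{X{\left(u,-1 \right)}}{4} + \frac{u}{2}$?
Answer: $- \frac{137}{7} \approx -19.571$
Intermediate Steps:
$X{\left(S,J \right)} = - \frac{J}{3}$
$k{\left(u \right)} = \frac{1}{12} + \frac{u}{2}$ ($k{\left(u \right)} = \frac{\left(- \frac{1}{3}\right) \left(-1\right)}{4} + \frac{u}{2} = \frac{1}{3} \cdot \frac{1}{4} + u \frac{1}{2} = \frac{1}{12} + \frac{u}{2}$)
$t{\left(j,x \right)} = 6 + \frac{11 \left(-9 + x\right)}{12 \left(20 + j\right)}$ ($t{\left(j,x \right)} = 6 - \frac{\frac{1}{12} + \frac{1}{2} \left(-2\right)}{\left(j + 20\right) \frac{1}{x - 9}} = 6 - \frac{\frac{1}{12} - 1}{\left(20 + j\right) \frac{1}{-9 + x}} = 6 - - \frac{11}{12 \frac{20 + j}{-9 + x}} = 6 - - \frac{11 \frac{-9 + x}{20 + j}}{12} = 6 - - \frac{11 \left(-9 + x\right)}{12 \left(20 + j\right)} = 6 + \frac{11 \left(-9 + x\right)}{12 \left(20 + j\right)}$)
$t{\left(-13,13 \right)} \left(-5 + 2\right) 1 = \frac{1341 + 11 \cdot 13 + 72 \left(-13\right)}{12 \left(20 - 13\right)} \left(-5 + 2\right) 1 = \frac{1341 + 143 - 936}{12 \cdot 7} \left(\left(-3\right) 1\right) = \frac{1}{12} \cdot \frac{1}{7} \cdot 548 \left(-3\right) = \frac{137}{21} \left(-3\right) = - \frac{137}{7}$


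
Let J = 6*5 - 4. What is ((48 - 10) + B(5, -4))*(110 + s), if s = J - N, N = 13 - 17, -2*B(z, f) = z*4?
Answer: 3920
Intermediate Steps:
B(z, f) = -2*z (B(z, f) = -z*4/2 = -2*z)
N = -4
J = 26 (J = 30 - 4 = 26)
s = 30 (s = 26 - 1*(-4) = 26 + 4 = 30)
((48 - 10) + B(5, -4))*(110 + s) = ((48 - 10) - 2*5)*(110 + 30) = (38 - 10)*140 = 28*140 = 3920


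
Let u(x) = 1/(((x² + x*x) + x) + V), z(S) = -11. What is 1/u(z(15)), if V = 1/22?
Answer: 5083/22 ≈ 231.05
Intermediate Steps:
V = 1/22 ≈ 0.045455
u(x) = 1/(1/22 + x + 2*x²) (u(x) = 1/(((x² + x*x) + x) + 1/22) = 1/(((x² + x²) + x) + 1/22) = 1/((2*x² + x) + 1/22) = 1/((x + 2*x²) + 1/22) = 1/(1/22 + x + 2*x²))
1/u(z(15)) = 1/(22/(1 + 22*(-11) + 44*(-11)²)) = 1/(22/(1 - 242 + 44*121)) = 1/(22/(1 - 242 + 5324)) = 1/(22/5083) = 5083/22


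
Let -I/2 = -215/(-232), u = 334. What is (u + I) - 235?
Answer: 11269/116 ≈ 97.146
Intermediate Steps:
I = -215/116 (I = -(-430)/(-232) = -(-430)*(-1)/232 = -2*215/232 = -215/116 ≈ -1.8534)
(u + I) - 235 = (334 - 215/116) - 235 = 38529/116 - 235 = 11269/116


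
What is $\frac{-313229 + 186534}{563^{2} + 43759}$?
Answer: $- \frac{126695}{360728} \approx -0.35122$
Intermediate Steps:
$\frac{-313229 + 186534}{563^{2} + 43759} = - \frac{126695}{316969 + 43759} = - \frac{126695}{360728}$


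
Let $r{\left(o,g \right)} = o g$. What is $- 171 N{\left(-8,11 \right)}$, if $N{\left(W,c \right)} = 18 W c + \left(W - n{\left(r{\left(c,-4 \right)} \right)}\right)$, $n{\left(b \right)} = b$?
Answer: $264708$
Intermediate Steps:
$r{\left(o,g \right)} = g o$
$N{\left(W,c \right)} = W + 4 c + 18 W c$ ($N{\left(W,c \right)} = 18 W c + \left(W - - 4 c\right) = 18 W c + \left(W + 4 c\right) = W + 4 c + 18 W c$)
$- 171 N{\left(-8,11 \right)} = - 171 \left(-8 + 4 \cdot 11 + 18 \left(-8\right) 11\right) = - 171 \left(-8 + 44 - 1584\right) = \left(-171\right) \left(-1548\right) = 264708$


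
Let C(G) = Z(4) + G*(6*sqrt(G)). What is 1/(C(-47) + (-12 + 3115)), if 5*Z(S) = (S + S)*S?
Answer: 77735/335149909 + 7050*I*sqrt(47)/335149909 ≈ 0.00023194 + 0.00014421*I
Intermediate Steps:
Z(S) = 2*S**2/5 (Z(S) = ((S + S)*S)/5 = ((2*S)*S)/5 = (2*S**2)/5 = 2*S**2/5)
C(G) = 32/5 + 6*G**(3/2) (C(G) = (2/5)*4**2 + G*(6*sqrt(G)) = (2/5)*16 + 6*G**(3/2) = 32/5 + 6*G**(3/2))
1/(C(-47) + (-12 + 3115)) = 1/((32/5 + 6*(-47)**(3/2)) + (-12 + 3115)) = 1/((32/5 + 6*(-47*I*sqrt(47))) + 3103) = 1/((32/5 - 282*I*sqrt(47)) + 3103) = 1/(15547/5 - 282*I*sqrt(47))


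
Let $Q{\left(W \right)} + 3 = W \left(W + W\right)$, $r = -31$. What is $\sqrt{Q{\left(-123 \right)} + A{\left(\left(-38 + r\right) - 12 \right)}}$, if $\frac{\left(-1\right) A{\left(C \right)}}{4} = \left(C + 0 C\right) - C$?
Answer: $\sqrt{30255} \approx 173.94$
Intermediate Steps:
$Q{\left(W \right)} = -3 + 2 W^{2}$ ($Q{\left(W \right)} = -3 + W \left(W + W\right) = -3 + W 2 W = -3 + 2 W^{2}$)
$A{\left(C \right)} = 0$ ($A{\left(C \right)} = - 4 \left(\left(C + 0 C\right) - C\right) = - 4 \left(\left(C + 0\right) - C\right) = - 4 \left(C - C\right) = \left(-4\right) 0 = 0$)
$\sqrt{Q{\left(-123 \right)} + A{\left(\left(-38 + r\right) - 12 \right)}} = \sqrt{\left(-3 + 2 \left(-123\right)^{2}\right) + 0} = \sqrt{\left(-3 + 2 \cdot 15129\right) + 0} = \sqrt{\left(-3 + 30258\right) + 0} = \sqrt{30255 + 0} = \sqrt{30255}$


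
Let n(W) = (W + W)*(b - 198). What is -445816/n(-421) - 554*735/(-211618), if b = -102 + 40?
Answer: -325040968/2895463285 ≈ -0.11226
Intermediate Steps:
b = -62
n(W) = -520*W (n(W) = (W + W)*(-62 - 198) = (2*W)*(-260) = -520*W)
-445816/n(-421) - 554*735/(-211618) = -445816/((-520*(-421))) - 554*735/(-211618) = -445816/218920 - 407190*(-1/211618) = -445816*1/218920 + 203595/105809 = -55727/27365 + 203595/105809 = -325040968/2895463285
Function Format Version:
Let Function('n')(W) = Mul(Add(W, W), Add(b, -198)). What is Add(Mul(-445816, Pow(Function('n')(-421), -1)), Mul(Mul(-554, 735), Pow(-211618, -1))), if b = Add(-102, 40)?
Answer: Rational(-325040968, 2895463285) ≈ -0.11226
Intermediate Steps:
b = -62
Function('n')(W) = Mul(-520, W) (Function('n')(W) = Mul(Add(W, W), Add(-62, -198)) = Mul(Mul(2, W), -260) = Mul(-520, W))
Add(Mul(-445816, Pow(Function('n')(-421), -1)), Mul(Mul(-554, 735), Pow(-211618, -1))) = Add(Mul(-445816, Pow(Mul(-520, -421), -1)), Mul(Mul(-554, 735), Pow(-211618, -1))) = Add(Mul(-445816, Pow(218920, -1)), Mul(-407190, Rational(-1, 211618))) = Add(Mul(-445816, Rational(1, 218920)), Rational(203595, 105809)) = Add(Rational(-55727, 27365), Rational(203595, 105809)) = Rational(-325040968, 2895463285)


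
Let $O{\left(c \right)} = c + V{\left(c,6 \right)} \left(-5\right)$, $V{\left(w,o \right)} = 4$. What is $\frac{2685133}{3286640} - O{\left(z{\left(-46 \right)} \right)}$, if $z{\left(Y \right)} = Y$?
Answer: $\frac{219603373}{3286640} \approx 66.817$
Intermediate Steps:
$O{\left(c \right)} = -20 + c$ ($O{\left(c \right)} = c + 4 \left(-5\right) = c - 20 = -20 + c$)
$\frac{2685133}{3286640} - O{\left(z{\left(-46 \right)} \right)} = \frac{2685133}{3286640} - \left(-20 - 46\right) = 2685133 \cdot \frac{1}{3286640} - -66 = \frac{2685133}{3286640} + 66 = \frac{219603373}{3286640}$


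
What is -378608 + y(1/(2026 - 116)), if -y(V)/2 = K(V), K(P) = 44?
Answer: -378696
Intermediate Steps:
y(V) = -88 (y(V) = -2*44 = -88)
-378608 + y(1/(2026 - 116)) = -378608 - 88 = -378696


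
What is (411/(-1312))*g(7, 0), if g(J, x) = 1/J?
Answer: -411/9184 ≈ -0.044752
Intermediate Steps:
(411/(-1312))*g(7, 0) = (411/(-1312))/7 = (411*(-1/1312))*(⅐) = -411/1312*⅐ = -411/9184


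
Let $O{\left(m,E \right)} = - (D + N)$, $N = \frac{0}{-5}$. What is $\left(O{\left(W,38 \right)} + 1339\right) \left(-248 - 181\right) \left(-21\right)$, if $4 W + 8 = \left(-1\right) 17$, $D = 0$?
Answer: $12063051$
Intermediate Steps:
$N = 0$ ($N = 0 \left(- \frac{1}{5}\right) = 0$)
$W = - \frac{25}{4}$ ($W = -2 + \frac{\left(-1\right) 17}{4} = -2 + \frac{1}{4} \left(-17\right) = -2 - \frac{17}{4} = - \frac{25}{4} \approx -6.25$)
$O{\left(m,E \right)} = 0$ ($O{\left(m,E \right)} = - (0 + 0) = \left(-1\right) 0 = 0$)
$\left(O{\left(W,38 \right)} + 1339\right) \left(-248 - 181\right) \left(-21\right) = \left(0 + 1339\right) \left(-248 - 181\right) \left(-21\right) = 1339 \left(-429\right) \left(-21\right) = \left(-574431\right) \left(-21\right) = 12063051$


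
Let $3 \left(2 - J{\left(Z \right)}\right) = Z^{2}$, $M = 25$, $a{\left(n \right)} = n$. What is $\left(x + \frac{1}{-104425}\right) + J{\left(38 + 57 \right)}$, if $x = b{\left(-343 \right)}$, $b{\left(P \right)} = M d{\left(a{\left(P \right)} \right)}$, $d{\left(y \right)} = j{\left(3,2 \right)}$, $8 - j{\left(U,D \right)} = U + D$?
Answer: $- \frac{918313453}{313275} \approx -2931.3$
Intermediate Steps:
$j{\left(U,D \right)} = 8 - D - U$ ($j{\left(U,D \right)} = 8 - \left(U + D\right) = 8 - \left(D + U\right) = 8 - D - U$)
$d{\left(y \right)} = 3$ ($d{\left(y \right)} = 8 - 2 - 3 = 3$)
$J{\left(Z \right)} = 2 - \frac{Z^{2}}{3}$
$b{\left(P \right)} = 75$ ($b{\left(P \right)} = 25 \cdot 3 = 75$)
$x = 75$
$\left(x + \frac{1}{-104425}\right) + J{\left(38 + 57 \right)} = \left(75 + \frac{1}{-104425}\right) + \left(2 - \frac{\left(38 + 57\right)^{2}}{3}\right) = \left(75 - \frac{1}{104425}\right) + \left(2 - \frac{95^{2}}{3}\right) = \frac{7831874}{104425} + \left(2 - \frac{9025}{3}\right) = \frac{7831874}{104425} - \frac{9019}{3} = - \frac{918313453}{313275}$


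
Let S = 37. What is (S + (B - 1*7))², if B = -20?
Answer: 100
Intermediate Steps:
(S + (B - 1*7))² = (37 + (-20 - 1*7))² = (37 + (-20 - 7))² = (37 - 27)² = 10² = 100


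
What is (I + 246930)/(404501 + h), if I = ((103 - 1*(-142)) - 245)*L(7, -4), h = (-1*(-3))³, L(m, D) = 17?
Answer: 123465/202264 ≈ 0.61042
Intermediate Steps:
h = 27 (h = 3³ = 27)
I = 0 (I = ((103 - 1*(-142)) - 245)*17 = ((103 + 142) - 245)*17 = (245 - 245)*17 = 0*17 = 0)
(I + 246930)/(404501 + h) = (0 + 246930)/(404501 + 27) = 246930/404528 = 246930*(1/404528) = 123465/202264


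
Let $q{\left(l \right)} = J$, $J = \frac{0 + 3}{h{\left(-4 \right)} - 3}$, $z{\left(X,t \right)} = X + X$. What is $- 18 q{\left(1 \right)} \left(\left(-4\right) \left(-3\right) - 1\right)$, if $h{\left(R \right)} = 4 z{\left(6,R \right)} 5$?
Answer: $- \frac{198}{79} \approx -2.5063$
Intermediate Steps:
$z{\left(X,t \right)} = 2 X$
$h{\left(R \right)} = 240$ ($h{\left(R \right)} = 4 \cdot 2 \cdot 6 \cdot 5 = 4 \cdot 12 \cdot 5 = 48 \cdot 5 = 240$)
$J = \frac{1}{79}$ ($J = \frac{0 + 3}{240 - 3} = \frac{3}{237} = 3 \cdot \frac{1}{237} = \frac{1}{79} \approx 0.012658$)
$q{\left(l \right)} = \frac{1}{79}$
$- 18 q{\left(1 \right)} \left(\left(-4\right) \left(-3\right) - 1\right) = \left(-18\right) \frac{1}{79} \left(\left(-4\right) \left(-3\right) - 1\right) = - \frac{18 \left(12 - 1\right)}{79} = \left(- \frac{18}{79}\right) 11 = - \frac{198}{79}$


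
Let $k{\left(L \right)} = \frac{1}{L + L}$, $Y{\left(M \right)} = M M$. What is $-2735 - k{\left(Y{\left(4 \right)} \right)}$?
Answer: $- \frac{87521}{32} \approx -2735.0$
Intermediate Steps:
$Y{\left(M \right)} = M^{2}$
$k{\left(L \right)} = \frac{1}{2 L}$
$-2735 - k{\left(Y{\left(4 \right)} \right)} = -2735 - \frac{1}{2 \cdot 4^{2}} = -2735 - \frac{1}{2 \cdot 16} = -2735 - \frac{1}{2} \cdot \frac{1}{16} = -2735 - \frac{1}{32} = - \frac{87521}{32}$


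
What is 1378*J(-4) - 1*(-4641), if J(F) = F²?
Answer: 26689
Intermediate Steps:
1378*J(-4) - 1*(-4641) = 1378*(-4)² - 1*(-4641) = 1378*16 + 4641 = 22048 + 4641 = 26689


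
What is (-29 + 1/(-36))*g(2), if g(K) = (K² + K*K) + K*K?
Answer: -1045/3 ≈ -348.33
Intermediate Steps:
g(K) = 3*K² (g(K) = (K² + K²) + K² = 2*K² + K² = 3*K²)
(-29 + 1/(-36))*g(2) = (-29 + 1/(-36))*(3*2²) = (-29 - 1/36)*(3*4) = -1045/36*12 = -1045/3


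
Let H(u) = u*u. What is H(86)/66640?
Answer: 1849/16660 ≈ 0.11098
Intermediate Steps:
H(u) = u**2
H(86)/66640 = 86**2/66640 = 7396*(1/66640) = 1849/16660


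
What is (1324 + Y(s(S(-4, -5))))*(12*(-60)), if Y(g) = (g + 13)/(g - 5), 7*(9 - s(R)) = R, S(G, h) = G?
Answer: -956835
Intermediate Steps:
s(R) = 9 - R/7
Y(g) = (13 + g)/(-5 + g)
(1324 + Y(s(S(-4, -5))))*(12*(-60)) = (1324 + (13 + (9 - 1/7*(-4)))/(-5 + (9 - 1/7*(-4))))*(12*(-60)) = (1324 + (13 + (9 + 4/7))/(-5 + (9 + 4/7)))*(-720) = (1324 + (13 + 67/7)/(-5 + 67/7))*(-720) = (1324 + (158/7)/(32/7))*(-720) = (1324 + (7/32)*(158/7))*(-720) = (1324 + 79/16)*(-720) = (21263/16)*(-720) = -956835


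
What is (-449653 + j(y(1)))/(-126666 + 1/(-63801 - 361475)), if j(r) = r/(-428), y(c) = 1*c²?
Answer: 20461249433715/5763877050419 ≈ 3.5499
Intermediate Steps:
y(c) = c²
j(r) = -r/428 (j(r) = r*(-1/428) = -r/428)
(-449653 + j(y(1)))/(-126666 + 1/(-63801 - 361475)) = (-449653 - 1/428*1²)/(-126666 + 1/(-63801 - 361475)) = (-449653 - 1/428*1)/(-126666 + 1/(-425276)) = (-449653 - 1/428)/(-126666 - 1/425276) = -192451485/(428*(-53868009817/425276)) = -192451485/428*(-425276/53868009817) = 20461249433715/5763877050419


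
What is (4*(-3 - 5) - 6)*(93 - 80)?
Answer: -494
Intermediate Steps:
(4*(-3 - 5) - 6)*(93 - 80) = (4*(-8) - 6)*13 = (-32 - 6)*13 = -38*13 = -494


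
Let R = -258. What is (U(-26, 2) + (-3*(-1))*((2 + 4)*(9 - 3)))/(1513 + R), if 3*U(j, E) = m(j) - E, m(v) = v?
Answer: 296/3765 ≈ 0.078619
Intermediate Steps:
U(j, E) = -E/3 + j/3 (U(j, E) = (j - E)/3 = -E/3 + j/3)
(U(-26, 2) + (-3*(-1))*((2 + 4)*(9 - 3)))/(1513 + R) = ((-⅓*2 + (⅓)*(-26)) + (-3*(-1))*((2 + 4)*(9 - 3)))/(1513 - 258) = ((-⅔ - 26/3) + 3*(6*6))/1255 = (-28/3 + 3*36)*(1/1255) = (-28/3 + 108)*(1/1255) = (296/3)*(1/1255) = 296/3765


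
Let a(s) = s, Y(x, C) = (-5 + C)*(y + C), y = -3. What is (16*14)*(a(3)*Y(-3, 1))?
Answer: 5376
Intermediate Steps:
Y(x, C) = (-5 + C)*(-3 + C)
(16*14)*(a(3)*Y(-3, 1)) = (16*14)*(3*(15 + 1² - 8*1)) = 224*(3*(15 + 1 - 8)) = 224*(3*8) = 224*24 = 5376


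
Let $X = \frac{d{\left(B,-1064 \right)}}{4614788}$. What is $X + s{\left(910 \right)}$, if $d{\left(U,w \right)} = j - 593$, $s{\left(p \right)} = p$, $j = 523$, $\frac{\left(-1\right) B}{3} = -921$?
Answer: $\frac{2099728505}{2307394} \approx 910.0$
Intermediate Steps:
$B = 2763$ ($B = \left(-3\right) \left(-921\right) = 2763$)
$d{\left(U,w \right)} = -70$ ($d{\left(U,w \right)} = 523 - 593 = -70$)
$X = - \frac{35}{2307394}$ ($X = - \frac{70}{4614788} = \left(-70\right) \frac{1}{4614788} = - \frac{35}{2307394} \approx -1.5169 \cdot 10^{-5}$)
$X + s{\left(910 \right)} = - \frac{35}{2307394} + 910 = \frac{2099728505}{2307394}$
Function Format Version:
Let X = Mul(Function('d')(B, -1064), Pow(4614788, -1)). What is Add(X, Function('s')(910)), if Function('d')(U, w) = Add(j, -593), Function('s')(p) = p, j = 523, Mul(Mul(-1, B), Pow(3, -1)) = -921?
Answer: Rational(2099728505, 2307394) ≈ 910.00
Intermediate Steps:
B = 2763 (B = Mul(-3, -921) = 2763)
Function('d')(U, w) = -70 (Function('d')(U, w) = Add(523, -593) = -70)
X = Rational(-35, 2307394) (X = Mul(-70, Pow(4614788, -1)) = Mul(-70, Rational(1, 4614788)) = Rational(-35, 2307394) ≈ -1.5169e-5)
Add(X, Function('s')(910)) = Add(Rational(-35, 2307394), 910) = Rational(2099728505, 2307394)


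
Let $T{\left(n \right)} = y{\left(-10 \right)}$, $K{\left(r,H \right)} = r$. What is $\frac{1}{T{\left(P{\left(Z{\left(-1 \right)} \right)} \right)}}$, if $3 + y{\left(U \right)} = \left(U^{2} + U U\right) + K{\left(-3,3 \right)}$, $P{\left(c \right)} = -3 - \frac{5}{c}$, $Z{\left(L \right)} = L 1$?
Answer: $\frac{1}{194} \approx 0.0051546$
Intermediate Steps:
$Z{\left(L \right)} = L$
$y{\left(U \right)} = -6 + 2 U^{2}$ ($y{\left(U \right)} = -3 - \left(3 - U^{2} - U U\right) = -3 + \left(\left(U^{2} + U^{2}\right) - 3\right) = -3 + \left(2 U^{2} - 3\right) = -3 + \left(-3 + 2 U^{2}\right) = -6 + 2 U^{2}$)
$T{\left(n \right)} = 194$ ($T{\left(n \right)} = -6 + 2 \left(-10\right)^{2} = -6 + 2 \cdot 100 = -6 + 200 = 194$)
$\frac{1}{T{\left(P{\left(Z{\left(-1 \right)} \right)} \right)}} = \frac{1}{194}$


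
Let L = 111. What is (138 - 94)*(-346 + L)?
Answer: -10340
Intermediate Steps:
(138 - 94)*(-346 + L) = (138 - 94)*(-346 + 111) = 44*(-235) = -10340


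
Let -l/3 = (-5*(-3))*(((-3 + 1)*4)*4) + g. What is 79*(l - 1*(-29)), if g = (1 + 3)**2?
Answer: 112259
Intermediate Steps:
g = 16 (g = 4**2 = 16)
l = 1392 (l = -3*((-5*(-3))*(((-3 + 1)*4)*4) + 16) = -3*(15*(-2*4*4) + 16) = -3*(15*(-8*4) + 16) = -3*(15*(-32) + 16) = -3*(-480 + 16) = -3*(-464) = 1392)
79*(l - 1*(-29)) = 79*(1392 - 1*(-29)) = 79*(1392 + 29) = 79*1421 = 112259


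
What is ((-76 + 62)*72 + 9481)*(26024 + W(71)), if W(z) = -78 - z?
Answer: 219238875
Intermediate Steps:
((-76 + 62)*72 + 9481)*(26024 + W(71)) = ((-76 + 62)*72 + 9481)*(26024 + (-78 - 1*71)) = (-14*72 + 9481)*(26024 + (-78 - 71)) = (-1008 + 9481)*(26024 - 149) = 8473*25875 = 219238875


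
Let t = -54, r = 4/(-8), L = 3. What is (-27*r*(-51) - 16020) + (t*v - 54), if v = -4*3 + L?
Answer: -32553/2 ≈ -16277.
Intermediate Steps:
r = -½ (r = 4*(-⅛) = -½ ≈ -0.50000)
v = -9 (v = -4*3 + 3 = -12 + 3 = -9)
(-27*r*(-51) - 16020) + (t*v - 54) = (-27*(-½)*(-51) - 16020) + (-54*(-9) - 54) = ((27/2)*(-51) - 16020) + (486 - 54) = (-1377/2 - 16020) + 432 = -33417/2 + 432 = -32553/2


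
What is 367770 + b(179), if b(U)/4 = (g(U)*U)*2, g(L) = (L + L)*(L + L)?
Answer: 183898618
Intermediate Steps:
g(L) = 4*L² (g(L) = (2*L)*(2*L) = 4*L²)
b(U) = 32*U³ (b(U) = 4*(((4*U²)*U)*2) = 4*((4*U³)*2) = 4*(8*U³) = 32*U³)
367770 + b(179) = 367770 + 32*179³ = 367770 + 32*5735339 = 367770 + 183530848 = 183898618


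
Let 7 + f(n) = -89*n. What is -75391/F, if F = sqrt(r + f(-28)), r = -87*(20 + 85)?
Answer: 75391*I*sqrt(266)/1330 ≈ 924.5*I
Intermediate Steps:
f(n) = -7 - 89*n
r = -9135 (r = -87*105 = -9135)
F = 5*I*sqrt(266) (F = sqrt(-9135 + (-7 - 89*(-28))) = sqrt(-9135 + (-7 + 2492)) = sqrt(-9135 + 2485) = sqrt(-6650) = 5*I*sqrt(266) ≈ 81.547*I)
-75391/F = -75391*(-I*sqrt(266)/1330) = -(-75391)*I*sqrt(266)/1330 = 75391*I*sqrt(266)/1330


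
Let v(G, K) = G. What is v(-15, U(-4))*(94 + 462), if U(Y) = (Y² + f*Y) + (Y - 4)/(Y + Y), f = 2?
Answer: -8340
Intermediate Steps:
U(Y) = Y² + 2*Y + (-4 + Y)/(2*Y) (U(Y) = (Y² + 2*Y) + (Y - 4)/(Y + Y) = (Y² + 2*Y) + (-4 + Y)/((2*Y)) = (Y² + 2*Y) + (-4 + Y)*(1/(2*Y)) = (Y² + 2*Y) + (-4 + Y)/(2*Y) = Y² + 2*Y + (-4 + Y)/(2*Y))
v(-15, U(-4))*(94 + 462) = -15*(94 + 462) = -15*556 = -8340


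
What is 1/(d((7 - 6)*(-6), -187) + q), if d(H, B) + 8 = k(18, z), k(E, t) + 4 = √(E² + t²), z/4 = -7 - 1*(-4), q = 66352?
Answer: 16585/1100248783 - 3*√13/2200497566 ≈ 1.5069e-5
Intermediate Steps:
z = -12 (z = 4*(-7 - 1*(-4)) = 4*(-7 + 4) = 4*(-3) = -12)
k(E, t) = -4 + √(E² + t²)
d(H, B) = -12 + 6*√13 (d(H, B) = -8 + (-4 + √(18² + (-12)²)) = -8 + (-4 + √(324 + 144)) = -8 + (-4 + √468) = -8 + (-4 + 6*√13) = -12 + 6*√13)
1/(d((7 - 6)*(-6), -187) + q) = 1/((-12 + 6*√13) + 66352) = 1/(66340 + 6*√13)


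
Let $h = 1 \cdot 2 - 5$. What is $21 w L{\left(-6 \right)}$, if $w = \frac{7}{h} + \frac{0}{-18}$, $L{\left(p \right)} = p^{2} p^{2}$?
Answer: $-63504$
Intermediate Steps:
$h = -3$ ($h = 2 - 5 = -3$)
$L{\left(p \right)} = p^{4}$
$w = - \frac{7}{3}$ ($w = \frac{7}{-3} + \frac{0}{-18} = 7 \left(- \frac{1}{3}\right) + 0 \left(- \frac{1}{18}\right) = - \frac{7}{3} + 0 = - \frac{7}{3} \approx -2.3333$)
$21 w L{\left(-6 \right)} = 21 \left(- \frac{7}{3}\right) \left(-6\right)^{4} = \left(-49\right) 1296 = -63504$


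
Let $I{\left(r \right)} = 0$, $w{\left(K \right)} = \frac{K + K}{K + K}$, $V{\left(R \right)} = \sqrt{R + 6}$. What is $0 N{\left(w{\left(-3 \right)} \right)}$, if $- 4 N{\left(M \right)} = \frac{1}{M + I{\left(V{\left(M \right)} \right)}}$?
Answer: $0$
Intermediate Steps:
$V{\left(R \right)} = \sqrt{6 + R}$
$w{\left(K \right)} = 1$ ($w{\left(K \right)} = \frac{2 K}{2 K} = 2 K \frac{1}{2 K} = 1$)
$N{\left(M \right)} = - \frac{1}{4 M}$ ($N{\left(M \right)} = - \frac{1}{4 \left(M + 0\right)} = - \frac{1}{4 M}$)
$0 N{\left(w{\left(-3 \right)} \right)} = 0 \left(- \frac{1}{4 \cdot 1}\right) = 0 \left(\left(- \frac{1}{4}\right) 1\right) = 0 \left(- \frac{1}{4}\right) = 0$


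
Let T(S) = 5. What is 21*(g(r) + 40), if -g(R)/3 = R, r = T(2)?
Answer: 525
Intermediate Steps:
r = 5
g(R) = -3*R
21*(g(r) + 40) = 21*(-3*5 + 40) = 21*(-15 + 40) = 21*25 = 525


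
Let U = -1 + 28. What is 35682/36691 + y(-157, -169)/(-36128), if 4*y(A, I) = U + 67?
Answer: 2576514115/2651144896 ≈ 0.97185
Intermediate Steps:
U = 27
y(A, I) = 47/2 (y(A, I) = (27 + 67)/4 = (¼)*94 = 47/2)
35682/36691 + y(-157, -169)/(-36128) = 35682/36691 + (47/2)/(-36128) = 35682*(1/36691) + (47/2)*(-1/36128) = 35682/36691 - 47/72256 = 2576514115/2651144896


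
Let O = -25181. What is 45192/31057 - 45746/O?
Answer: 196824098/60157409 ≈ 3.2718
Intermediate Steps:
45192/31057 - 45746/O = 45192/31057 - 45746/(-25181) = 45192*(1/31057) - 45746*(-1/25181) = 45192/31057 + 45746/25181 = 196824098/60157409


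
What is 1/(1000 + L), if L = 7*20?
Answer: 1/1140 ≈ 0.00087719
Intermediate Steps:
L = 140
1/(1000 + L) = 1/(1000 + 140) = 1/1140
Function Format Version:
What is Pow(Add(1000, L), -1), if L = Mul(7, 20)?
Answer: Rational(1, 1140) ≈ 0.00087719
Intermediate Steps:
L = 140
Pow(Add(1000, L), -1) = Pow(Add(1000, 140), -1) = Pow(1140, -1) = Rational(1, 1140)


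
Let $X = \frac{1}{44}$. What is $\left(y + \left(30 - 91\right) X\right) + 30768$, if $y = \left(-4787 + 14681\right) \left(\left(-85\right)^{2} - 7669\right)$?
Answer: $- \frac{191935453}{44} \approx -4.3622 \cdot 10^{6}$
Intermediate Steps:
$X = \frac{1}{44} \approx 0.022727$
$y = -4392936$ ($y = 9894 \left(7225 - 7669\right) = 9894 \left(-444\right) = -4392936$)
$\left(y + \left(30 - 91\right) X\right) + 30768 = \left(-4392936 + \left(30 - 91\right) \frac{1}{44}\right) + 30768 = \left(-4392936 - \frac{61}{44}\right) + 30768 = - \frac{193289245}{44} + 30768 = - \frac{191935453}{44}$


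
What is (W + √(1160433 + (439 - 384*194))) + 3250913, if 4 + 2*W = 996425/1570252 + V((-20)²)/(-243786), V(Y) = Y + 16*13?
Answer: 1244466582482535509/382805454072 + 2*√271594 ≈ 3.2520e+6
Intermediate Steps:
V(Y) = 208 + Y (V(Y) = Y + 208 = 208 + Y)
W = -644631032227/382805454072 (W = -2 + (996425/1570252 + (208 + (-20)²)/(-243786))/2 = -2 + (996425*(1/1570252) + (208 + 400)*(-1/243786))/2 = -2 + (996425/1570252 + 608*(-1/243786))/2 = -2 + (996425/1570252 - 304/121893)/2 = -2 + (½)*(120979875917/191402727036) = -2 + 120979875917/382805454072 = -644631032227/382805454072 ≈ -1.6840)
(W + √(1160433 + (439 - 384*194))) + 3250913 = (-644631032227/382805454072 + √(1160433 + (439 - 384*194))) + 3250913 = (-644631032227/382805454072 + √(1160433 + (439 - 74496))) + 3250913 = (-644631032227/382805454072 + √(1160433 - 74057)) + 3250913 = (-644631032227/382805454072 + √1086376) + 3250913 = (-644631032227/382805454072 + 2*√271594) + 3250913 = 1244466582482535509/382805454072 + 2*√271594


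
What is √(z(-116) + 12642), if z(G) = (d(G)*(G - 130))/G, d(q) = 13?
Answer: √42620430/58 ≈ 112.56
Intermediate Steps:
z(G) = (-1690 + 13*G)/G (z(G) = (13*(G - 130))/G = (13*(-130 + G))/G = (-1690 + 13*G)/G)
√(z(-116) + 12642) = √((13 - 1690/(-116)) + 12642) = √((13 - 1690*(-1/116)) + 12642) = √((13 + 845/58) + 12642) = √(1599/58 + 12642) = √(734835/58) = √42620430/58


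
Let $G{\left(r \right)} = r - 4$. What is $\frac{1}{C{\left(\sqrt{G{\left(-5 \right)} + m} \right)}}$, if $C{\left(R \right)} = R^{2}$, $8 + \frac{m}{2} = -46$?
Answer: $- \frac{1}{117} \approx -0.008547$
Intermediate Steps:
$G{\left(r \right)} = -4 + r$
$m = -108$ ($m = -16 + 2 \left(-46\right) = -16 - 92 = -108$)
$\frac{1}{C{\left(\sqrt{G{\left(-5 \right)} + m} \right)}} = \frac{1}{\left(\sqrt{\left(-4 - 5\right) - 108}\right)^{2}} = \frac{1}{\left(\sqrt{-9 - 108}\right)^{2}} = \frac{1}{\left(\sqrt{-117}\right)^{2}} = \frac{1}{\left(3 i \sqrt{13}\right)^{2}} = \frac{1}{-117} = - \frac{1}{117}$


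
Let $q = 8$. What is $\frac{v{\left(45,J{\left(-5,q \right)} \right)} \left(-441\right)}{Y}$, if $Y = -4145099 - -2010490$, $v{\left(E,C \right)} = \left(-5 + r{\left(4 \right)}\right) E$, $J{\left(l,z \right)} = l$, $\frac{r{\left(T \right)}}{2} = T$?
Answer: $\frac{59535}{2134609} \approx 0.02789$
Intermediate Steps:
$r{\left(T \right)} = 2 T$
$v{\left(E,C \right)} = 3 E$ ($v{\left(E,C \right)} = \left(-5 + 2 \cdot 4\right) E = \left(-5 + 8\right) E = 3 E$)
$Y = -2134609$ ($Y = -4145099 + 2010490 = -2134609$)
$\frac{v{\left(45,J{\left(-5,q \right)} \right)} \left(-441\right)}{Y} = \frac{3 \cdot 45 \left(-441\right)}{-2134609} = 135 \left(-441\right) \left(- \frac{1}{2134609}\right) = \left(-59535\right) \left(- \frac{1}{2134609}\right) = \frac{59535}{2134609}$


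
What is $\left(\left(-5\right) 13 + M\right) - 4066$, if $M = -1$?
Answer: $-4132$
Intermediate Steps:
$\left(\left(-5\right) 13 + M\right) - 4066 = \left(\left(-5\right) 13 - 1\right) - 4066 = \left(-65 - 1\right) - 4066 = -66 - 4066 = -4132$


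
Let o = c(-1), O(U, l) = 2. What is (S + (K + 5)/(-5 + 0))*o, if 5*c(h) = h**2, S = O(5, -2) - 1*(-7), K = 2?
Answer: 38/25 ≈ 1.5200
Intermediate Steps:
S = 9 (S = 2 - 1*(-7) = 2 + 7 = 9)
c(h) = h**2/5
o = 1/5 (o = (1/5)*(-1)**2 = (1/5)*1 = 1/5 ≈ 0.20000)
(S + (K + 5)/(-5 + 0))*o = (9 + (2 + 5)/(-5 + 0))*(1/5) = (9 + 7/(-5))*(1/5) = (9 + 7*(-1/5))*(1/5) = (9 - 7/5)*(1/5) = (38/5)*(1/5) = 38/25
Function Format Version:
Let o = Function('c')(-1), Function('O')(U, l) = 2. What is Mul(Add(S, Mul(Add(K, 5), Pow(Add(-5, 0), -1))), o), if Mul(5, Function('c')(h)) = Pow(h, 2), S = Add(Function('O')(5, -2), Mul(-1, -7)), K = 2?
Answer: Rational(38, 25) ≈ 1.5200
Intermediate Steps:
S = 9 (S = Add(2, Mul(-1, -7)) = Add(2, 7) = 9)
Function('c')(h) = Mul(Rational(1, 5), Pow(h, 2))
o = Rational(1, 5) (o = Mul(Rational(1, 5), Pow(-1, 2)) = Mul(Rational(1, 5), 1) = Rational(1, 5) ≈ 0.20000)
Mul(Add(S, Mul(Add(K, 5), Pow(Add(-5, 0), -1))), o) = Mul(Add(9, Mul(Add(2, 5), Pow(Add(-5, 0), -1))), Rational(1, 5)) = Mul(Add(9, Mul(7, Pow(-5, -1))), Rational(1, 5)) = Mul(Add(9, Mul(7, Rational(-1, 5))), Rational(1, 5)) = Mul(Add(9, Rational(-7, 5)), Rational(1, 5)) = Mul(Rational(38, 5), Rational(1, 5)) = Rational(38, 25)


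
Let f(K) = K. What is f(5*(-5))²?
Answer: 625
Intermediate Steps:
f(5*(-5))² = (5*(-5))² = (-25)² = 625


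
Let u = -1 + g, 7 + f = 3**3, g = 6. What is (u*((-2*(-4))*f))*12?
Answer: 9600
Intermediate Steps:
f = 20 (f = -7 + 3**3 = -7 + 27 = 20)
u = 5 (u = -1 + 6 = 5)
(u*((-2*(-4))*f))*12 = (5*(-2*(-4)*20))*12 = (5*(8*20))*12 = (5*160)*12 = 800*12 = 9600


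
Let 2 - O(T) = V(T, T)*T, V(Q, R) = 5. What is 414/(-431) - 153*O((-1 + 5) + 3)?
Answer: 2175705/431 ≈ 5048.0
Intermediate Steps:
O(T) = 2 - 5*T
414/(-431) - 153*O((-1 + 5) + 3) = 414/(-431) - 153*(2 - 5*((-1 + 5) + 3)) = 414*(-1/431) - 153*(2 - 5*(4 + 3)) = -414/431 - 153*(2 - 5*7) = -414/431 - 153*(2 - 35) = -414/431 - 153*(-33) = -414/431 + 5049 = 2175705/431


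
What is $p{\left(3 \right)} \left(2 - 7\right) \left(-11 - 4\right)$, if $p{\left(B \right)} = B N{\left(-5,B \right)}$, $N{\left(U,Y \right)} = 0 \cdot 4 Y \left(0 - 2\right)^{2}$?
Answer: $0$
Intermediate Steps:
$N{\left(U,Y \right)} = 0$ ($N{\left(U,Y \right)} = 0 \left(-2\right)^{2} = 0 \cdot 4 = 0$)
$p{\left(B \right)} = 0$ ($p{\left(B \right)} = B 0 = 0$)
$p{\left(3 \right)} \left(2 - 7\right) \left(-11 - 4\right) = 0 \left(2 - 7\right) \left(-11 - 4\right) = 0 \left(\left(-5\right) \left(-15\right)\right) = 0 \cdot 75 = 0$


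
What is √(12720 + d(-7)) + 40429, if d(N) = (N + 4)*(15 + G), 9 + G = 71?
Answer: 40429 + √12489 ≈ 40541.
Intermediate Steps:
G = 62 (G = -9 + 71 = 62)
d(N) = 308 + 77*N (d(N) = (N + 4)*(15 + 62) = (4 + N)*77 = 308 + 77*N)
√(12720 + d(-7)) + 40429 = √(12720 + (308 + 77*(-7))) + 40429 = √(12720 + (308 - 539)) + 40429 = √(12720 - 231) + 40429 = √12489 + 40429 = 40429 + √12489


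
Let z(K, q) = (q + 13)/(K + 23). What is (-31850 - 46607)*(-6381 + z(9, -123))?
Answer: 8014461007/16 ≈ 5.0090e+8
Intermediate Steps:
z(K, q) = (13 + q)/(23 + K)
(-31850 - 46607)*(-6381 + z(9, -123)) = (-31850 - 46607)*(-6381 + (13 - 123)/(23 + 9)) = -78457*(-6381 - 110/32) = -78457*(-6381 + (1/32)*(-110)) = -78457*(-6381 - 55/16) = -78457*(-102151/16) = 8014461007/16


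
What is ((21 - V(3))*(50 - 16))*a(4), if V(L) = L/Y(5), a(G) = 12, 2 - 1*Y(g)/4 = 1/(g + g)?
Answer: 159732/19 ≈ 8407.0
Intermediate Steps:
Y(g) = 8 - 2/g (Y(g) = 8 - 4/(g + g) = 8 - 4*1/(2*g) = 8 - 2/g)
V(L) = 5*L/38 (V(L) = L/(8 - 2/5) = L/(8 - 2*⅕) = L/(8 - ⅖) = L/(38/5) = L*(5/38) = 5*L/38)
((21 - V(3))*(50 - 16))*a(4) = ((21 - 5*3/38)*(50 - 16))*12 = ((21 - 1*15/38)*34)*12 = ((21 - 15/38)*34)*12 = ((783/38)*34)*12 = (13311/19)*12 = 159732/19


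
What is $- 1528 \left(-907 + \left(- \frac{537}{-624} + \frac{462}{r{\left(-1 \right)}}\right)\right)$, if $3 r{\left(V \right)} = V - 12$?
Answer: $\frac{40234723}{26} \approx 1.5475 \cdot 10^{6}$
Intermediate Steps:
$r{\left(V \right)} = -4 + \frac{V}{3}$ ($r{\left(V \right)} = \frac{V - 12}{3} = \frac{-12 + V}{3} = -4 + \frac{V}{3}$)
$- 1528 \left(-907 + \left(- \frac{537}{-624} + \frac{462}{r{\left(-1 \right)}}\right)\right) = - 1528 \left(-907 + \left(- \frac{537}{-624} + \frac{462}{-4 + \frac{1}{3} \left(-1\right)}\right)\right) = - 1528 \left(-907 + \left(\left(-537\right) \left(- \frac{1}{624}\right) + \frac{462}{-4 - \frac{1}{3}}\right)\right) = - 1528 \left(-907 + \left(\frac{179}{208} + \frac{462}{- \frac{13}{3}}\right)\right) = - 1528 \left(-907 + \left(\frac{179}{208} + 462 \left(- \frac{3}{13}\right)\right)\right) = - 1528 \left(-907 + \left(\frac{179}{208} - \frac{1386}{13}\right)\right) = - 1528 \left(-907 - \frac{21997}{208}\right) = \left(-1528\right) \left(- \frac{210653}{208}\right) = \frac{40234723}{26}$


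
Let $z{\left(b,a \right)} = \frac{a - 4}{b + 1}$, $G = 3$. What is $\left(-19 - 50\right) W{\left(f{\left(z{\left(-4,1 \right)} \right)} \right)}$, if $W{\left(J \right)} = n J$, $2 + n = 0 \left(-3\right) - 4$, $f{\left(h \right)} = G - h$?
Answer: $828$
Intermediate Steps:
$z{\left(b,a \right)} = \frac{-4 + a}{1 + b}$
$f{\left(h \right)} = 3 - h$
$n = -6$ ($n = -2 + \left(0 \left(-3\right) - 4\right) = -2 + \left(0 - 4\right) = -2 - 4 = -6$)
$W{\left(J \right)} = - 6 J$
$\left(-19 - 50\right) W{\left(f{\left(z{\left(-4,1 \right)} \right)} \right)} = \left(-19 - 50\right) \left(- 6 \left(3 - \frac{-4 + 1}{1 - 4}\right)\right) = - 69 \left(- 6 \left(3 - \frac{1}{-3} \left(-3\right)\right)\right) = - 69 \left(- 6 \left(3 - \left(- \frac{1}{3}\right) \left(-3\right)\right)\right) = - 69 \left(- 6 \left(3 - 1\right)\right) = - 69 \left(\left(-6\right) 2\right) = \left(-69\right) \left(-12\right) = 828$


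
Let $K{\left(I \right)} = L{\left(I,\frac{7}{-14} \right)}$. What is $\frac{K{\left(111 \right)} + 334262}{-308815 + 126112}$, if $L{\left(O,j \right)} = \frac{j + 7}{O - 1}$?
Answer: $- \frac{24512551}{13398220} \approx -1.8295$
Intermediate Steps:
$L{\left(O,j \right)} = \frac{7 + j}{-1 + O}$
$K{\left(I \right)} = \frac{13}{2 \left(-1 + I\right)}$ ($K{\left(I \right)} = \frac{7 + \frac{7}{-14}}{-1 + I} = \frac{7 + 7 \left(- \frac{1}{14}\right)}{-1 + I} = \frac{7 - \frac{1}{2}}{-1 + I} = \frac{1}{-1 + I} \frac{13}{2} = \frac{13}{2 \left(-1 + I\right)}$)
$\frac{K{\left(111 \right)} + 334262}{-308815 + 126112} = \frac{\frac{13}{2 \left(-1 + 111\right)} + 334262}{-308815 + 126112} = \frac{\frac{13}{2 \cdot 110} + 334262}{-182703} = \left(\frac{13}{2} \cdot \frac{1}{110} + 334262\right) \left(- \frac{1}{182703}\right) = \left(\frac{13}{220} + 334262\right) \left(- \frac{1}{182703}\right) = \frac{73537653}{220} \left(- \frac{1}{182703}\right) = - \frac{24512551}{13398220}$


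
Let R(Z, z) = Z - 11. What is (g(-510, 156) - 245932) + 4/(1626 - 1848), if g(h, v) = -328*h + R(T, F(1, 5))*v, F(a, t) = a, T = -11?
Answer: -9111326/111 ≈ -82084.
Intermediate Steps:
R(Z, z) = -11 + Z
g(h, v) = -328*h - 22*v (g(h, v) = -328*h + (-11 - 11)*v = -328*h - 22*v)
(g(-510, 156) - 245932) + 4/(1626 - 1848) = ((-328*(-510) - 22*156) - 245932) + 4/(1626 - 1848) = ((167280 - 3432) - 245932) + 4/(-222) = (163848 - 245932) - 1/222*4 = -82084 - 2/111 = -9111326/111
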